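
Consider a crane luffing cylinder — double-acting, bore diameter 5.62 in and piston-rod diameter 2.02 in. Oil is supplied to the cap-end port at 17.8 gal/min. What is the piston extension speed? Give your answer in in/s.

v ≈ 2.76 in/s

Cap-side area A_cap = π/4 × (5.62 in)² = 24.81 in^2
v = Q / A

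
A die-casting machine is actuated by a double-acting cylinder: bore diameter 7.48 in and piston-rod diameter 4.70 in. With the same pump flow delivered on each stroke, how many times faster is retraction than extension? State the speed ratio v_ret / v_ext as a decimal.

Cap-side area A_cap = π/4 × (7.48 in)² = 43.94 in^2
Rod-side annular area A_ann = π/4 × (7.48² − 4.70²) = 26.59 in^2
For equal Q, v ∝ 1/A, so v_ret/v_ext = A_cap/A_ann.

v_ret/v_ext ≈ 1.65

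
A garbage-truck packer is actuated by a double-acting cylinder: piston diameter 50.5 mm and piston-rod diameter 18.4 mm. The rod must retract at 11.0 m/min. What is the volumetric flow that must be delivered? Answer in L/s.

Rod-side annular area A_ann = π/4 × (50.5² − 18.4²) = 1737 mm^2
Q = A × v

Q ≈ 0.318 L/s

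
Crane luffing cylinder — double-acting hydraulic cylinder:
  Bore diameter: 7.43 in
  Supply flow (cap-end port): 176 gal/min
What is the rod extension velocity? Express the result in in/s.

Cap-side area A_cap = π/4 × (7.43 in)² = 43.36 in^2
v = Q / A

v ≈ 15.6 in/s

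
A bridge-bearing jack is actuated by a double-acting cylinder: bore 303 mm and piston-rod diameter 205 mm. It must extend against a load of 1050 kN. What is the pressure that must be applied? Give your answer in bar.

P ≈ 146 bar

Cap-side area A_cap = π/4 × (303 mm)² = 72110 mm^2
P = F / A = 1050 kN / A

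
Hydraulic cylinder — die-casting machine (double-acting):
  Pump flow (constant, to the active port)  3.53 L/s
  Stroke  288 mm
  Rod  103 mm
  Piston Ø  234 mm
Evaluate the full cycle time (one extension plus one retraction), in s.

t ≈ 6.34 s

Cap-side area A_cap = π/4 × (234 mm)² = 43010 mm^2
Rod-side annular area A_ann = π/4 × (234² − 103²) = 34670 mm^2
t_ext = A_cap·L/Q = 3.509 s
t_ret = A_ann·L/Q = 2.829 s
t_cycle = t_ext + t_ret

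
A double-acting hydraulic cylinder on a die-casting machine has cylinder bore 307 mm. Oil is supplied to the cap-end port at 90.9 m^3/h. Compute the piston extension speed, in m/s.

v ≈ 0.341 m/s

Cap-side area A_cap = π/4 × (307 mm)² = 74020 mm^2
v = Q / A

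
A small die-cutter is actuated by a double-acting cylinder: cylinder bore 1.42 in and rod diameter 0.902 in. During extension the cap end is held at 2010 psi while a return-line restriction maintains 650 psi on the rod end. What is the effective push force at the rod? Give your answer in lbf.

F ≈ 2570 lbf

Cap-side area A_cap = π/4 × (1.42 in)² = 1.584 in^2
Rod-side annular area A_ann = π/4 × (1.42² − 0.902²) = 0.9447 in^2
Net thrust = P_cap·A_cap − P_rod·A_ann = 3183 lbf − 614.0 lbf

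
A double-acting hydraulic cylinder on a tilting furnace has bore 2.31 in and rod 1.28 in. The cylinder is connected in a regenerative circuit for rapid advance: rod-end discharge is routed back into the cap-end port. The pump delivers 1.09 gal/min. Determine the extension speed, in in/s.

v ≈ 3.26 in/s

In regeneration the rod-end outflow joins the pump flow into the cap end, so the net volume the pump must supply per unit advance equals the rod cross-section area.
Rod cross-section A_rod = π/4 × (1.28 in)² = 1.287 in^2
v = Q_pump / A_rod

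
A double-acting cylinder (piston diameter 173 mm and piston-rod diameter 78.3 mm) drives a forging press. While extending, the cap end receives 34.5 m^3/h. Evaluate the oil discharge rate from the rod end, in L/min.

Cap-side area A_cap = π/4 × (173 mm)² = 23510 mm^2
Rod-side annular area A_ann = π/4 × (173² − 78.3²) = 18690 mm^2
Piston speed v = Q_in/A_cap; rod-end outflow Q_out = v × A_ann = Q_in × A_ann/A_cap.

Q_out ≈ 457 L/min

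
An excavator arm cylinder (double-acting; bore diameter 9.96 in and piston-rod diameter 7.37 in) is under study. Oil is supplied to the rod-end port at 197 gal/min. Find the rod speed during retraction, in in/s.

v ≈ 21.5 in/s

Rod-side annular area A_ann = π/4 × (9.96² − 7.37²) = 35.25 in^2
Flow into the rod-end port fills the annular volume.
v = Q / A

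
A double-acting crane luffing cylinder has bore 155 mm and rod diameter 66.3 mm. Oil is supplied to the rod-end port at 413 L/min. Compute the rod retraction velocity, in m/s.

Rod-side annular area A_ann = π/4 × (155² − 66.3²) = 15420 mm^2
Flow into the rod-end port fills the annular volume.
v = Q / A

v ≈ 0.446 m/s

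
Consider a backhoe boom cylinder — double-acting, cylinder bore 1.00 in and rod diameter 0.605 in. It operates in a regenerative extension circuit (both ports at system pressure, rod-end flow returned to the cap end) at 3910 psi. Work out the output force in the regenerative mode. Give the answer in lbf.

With equal pressure on both faces, forces on the annular region cancel; the net push is pressure × rod cross-section.
Rod cross-section A_rod = π/4 × (0.605 in)² = 0.2875 in^2
F = P × A_rod

F ≈ 1120 lbf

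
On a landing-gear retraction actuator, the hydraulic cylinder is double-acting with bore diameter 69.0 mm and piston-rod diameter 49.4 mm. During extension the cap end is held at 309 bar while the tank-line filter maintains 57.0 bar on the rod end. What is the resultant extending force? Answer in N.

F ≈ 1.05e5 N

Cap-side area A_cap = π/4 × (69.0 mm)² = 3739 mm^2
Rod-side annular area A_ann = π/4 × (69.0² − 49.4²) = 1823 mm^2
Net thrust = P_cap·A_cap − P_rod·A_ann = 1.155e5 N − 10390 N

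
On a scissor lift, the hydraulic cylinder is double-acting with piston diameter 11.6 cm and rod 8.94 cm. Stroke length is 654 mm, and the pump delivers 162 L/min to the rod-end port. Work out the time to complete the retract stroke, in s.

Rod-side annular area A_ann = π/4 × (11.6² − 8.94²) = 42.91 cm^2
Swept volume V = A × L; t = V / Q = A·L / Q

t ≈ 1.04 s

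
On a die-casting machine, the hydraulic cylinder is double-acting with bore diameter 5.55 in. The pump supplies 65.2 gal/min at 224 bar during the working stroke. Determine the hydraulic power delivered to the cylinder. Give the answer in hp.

W ≈ 124 hp

Hydraulic power = P × Q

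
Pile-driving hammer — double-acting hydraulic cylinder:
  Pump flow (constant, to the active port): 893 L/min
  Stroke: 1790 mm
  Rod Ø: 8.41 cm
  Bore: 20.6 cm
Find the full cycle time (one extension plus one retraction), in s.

Cap-side area A_cap = π/4 × (20.6 cm)² = 333.3 cm^2
Rod-side annular area A_ann = π/4 × (20.6² − 8.41²) = 277.7 cm^2
t_ext = A_cap·L/Q = 4.008 s
t_ret = A_ann·L/Q = 3.340 s
t_cycle = t_ext + t_ret

t ≈ 7.35 s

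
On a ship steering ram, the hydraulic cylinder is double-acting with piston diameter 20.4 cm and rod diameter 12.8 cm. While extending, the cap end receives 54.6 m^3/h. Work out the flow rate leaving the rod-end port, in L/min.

Cap-side area A_cap = π/4 × (20.4 cm)² = 326.9 cm^2
Rod-side annular area A_ann = π/4 × (20.4² − 12.8²) = 198.2 cm^2
Piston speed v = Q_in/A_cap; rod-end outflow Q_out = v × A_ann = Q_in × A_ann/A_cap.

Q_out ≈ 552 L/min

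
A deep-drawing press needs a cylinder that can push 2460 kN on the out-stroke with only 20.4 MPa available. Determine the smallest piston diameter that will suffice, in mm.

D ≈ 392 mm

Extension force acts on the full piston face: F = P × (π/4)D².
D = √(4F / (πP)) = √(4 × 2460 kN / (π × 20.4 MPa))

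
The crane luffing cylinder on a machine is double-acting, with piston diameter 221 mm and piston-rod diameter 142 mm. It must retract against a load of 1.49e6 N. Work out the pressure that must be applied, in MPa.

P ≈ 66.2 MPa

Rod-side annular area A_ann = π/4 × (221² − 142²) = 22520 mm^2
Retraction: pressure acts on the annular area.
P = F / A = 1.49e6 N / A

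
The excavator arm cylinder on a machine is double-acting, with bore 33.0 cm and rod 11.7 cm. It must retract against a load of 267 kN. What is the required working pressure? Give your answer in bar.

Rod-side annular area A_ann = π/4 × (33.0² − 11.7²) = 747.8 cm^2
Retraction: pressure acts on the annular area.
P = F / A = 267 kN / A

P ≈ 35.7 bar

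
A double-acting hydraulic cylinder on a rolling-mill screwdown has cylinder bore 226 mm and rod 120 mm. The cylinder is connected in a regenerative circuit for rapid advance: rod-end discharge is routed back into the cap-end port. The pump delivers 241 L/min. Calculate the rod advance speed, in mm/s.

In regeneration the rod-end outflow joins the pump flow into the cap end, so the net volume the pump must supply per unit advance equals the rod cross-section area.
Rod cross-section A_rod = π/4 × (120 mm)² = 11310 mm^2
v = Q_pump / A_rod

v ≈ 355 mm/s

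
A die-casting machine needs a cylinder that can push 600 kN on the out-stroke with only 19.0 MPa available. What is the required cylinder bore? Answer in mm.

D ≈ 201 mm

Extension force acts on the full piston face: F = P × (π/4)D².
D = √(4F / (πP)) = √(4 × 600 kN / (π × 19.0 MPa))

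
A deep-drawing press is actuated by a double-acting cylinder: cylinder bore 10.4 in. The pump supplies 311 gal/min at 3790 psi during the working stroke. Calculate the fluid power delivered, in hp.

W ≈ 688 hp

Hydraulic power = P × Q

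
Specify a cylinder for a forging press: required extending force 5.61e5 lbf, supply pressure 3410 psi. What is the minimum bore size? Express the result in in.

D ≈ 14.5 in

Extension force acts on the full piston face: F = P × (π/4)D².
D = √(4F / (πP)) = √(4 × 5.61e5 lbf / (π × 3410 psi))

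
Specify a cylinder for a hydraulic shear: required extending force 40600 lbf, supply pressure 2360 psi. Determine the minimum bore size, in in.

Extension force acts on the full piston face: F = P × (π/4)D².
D = √(4F / (πP)) = √(4 × 40600 lbf / (π × 2360 psi))

D ≈ 4.68 in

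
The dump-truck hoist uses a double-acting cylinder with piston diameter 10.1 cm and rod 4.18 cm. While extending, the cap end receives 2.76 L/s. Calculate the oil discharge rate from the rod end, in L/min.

Q_out ≈ 137 L/min

Cap-side area A_cap = π/4 × (10.1 cm)² = 80.12 cm^2
Rod-side annular area A_ann = π/4 × (10.1² − 4.18²) = 66.40 cm^2
Piston speed v = Q_in/A_cap; rod-end outflow Q_out = v × A_ann = Q_in × A_ann/A_cap.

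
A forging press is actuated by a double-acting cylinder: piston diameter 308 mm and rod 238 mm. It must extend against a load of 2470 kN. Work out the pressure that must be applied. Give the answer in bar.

P ≈ 332 bar

Cap-side area A_cap = π/4 × (308 mm)² = 74510 mm^2
P = F / A = 2470 kN / A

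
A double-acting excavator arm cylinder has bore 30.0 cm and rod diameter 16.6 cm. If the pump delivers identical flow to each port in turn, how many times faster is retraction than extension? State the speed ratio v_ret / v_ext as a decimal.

v_ret/v_ext ≈ 1.44

Cap-side area A_cap = π/4 × (30.0 cm)² = 706.9 cm^2
Rod-side annular area A_ann = π/4 × (30.0² − 16.6²) = 490.4 cm^2
For equal Q, v ∝ 1/A, so v_ret/v_ext = A_cap/A_ann.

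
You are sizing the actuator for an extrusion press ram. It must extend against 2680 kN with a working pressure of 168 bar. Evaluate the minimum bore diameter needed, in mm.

D ≈ 451 mm

Extension force acts on the full piston face: F = P × (π/4)D².
D = √(4F / (πP)) = √(4 × 2680 kN / (π × 168 bar))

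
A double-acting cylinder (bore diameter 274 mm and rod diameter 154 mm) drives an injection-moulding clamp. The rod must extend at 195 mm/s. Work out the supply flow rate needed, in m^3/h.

Q ≈ 41.4 m^3/h

Cap-side area A_cap = π/4 × (274 mm)² = 58960 mm^2
Q = A × v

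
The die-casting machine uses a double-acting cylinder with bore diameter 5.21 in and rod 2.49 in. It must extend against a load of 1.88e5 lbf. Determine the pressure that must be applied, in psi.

Cap-side area A_cap = π/4 × (5.21 in)² = 21.32 in^2
P = F / A = 1.88e5 lbf / A

P ≈ 8820 psi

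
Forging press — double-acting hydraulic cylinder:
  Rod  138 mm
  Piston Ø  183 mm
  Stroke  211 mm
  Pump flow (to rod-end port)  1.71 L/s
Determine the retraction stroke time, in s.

Rod-side annular area A_ann = π/4 × (183² − 138²) = 11350 mm^2
Swept volume V = A × L; t = V / Q = A·L / Q

t ≈ 1.40 s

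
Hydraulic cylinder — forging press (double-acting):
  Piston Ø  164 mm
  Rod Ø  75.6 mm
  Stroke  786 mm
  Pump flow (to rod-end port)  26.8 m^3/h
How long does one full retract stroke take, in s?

t ≈ 1.76 s

Rod-side annular area A_ann = π/4 × (164² − 75.6²) = 16640 mm^2
Swept volume V = A × L; t = V / Q = A·L / Q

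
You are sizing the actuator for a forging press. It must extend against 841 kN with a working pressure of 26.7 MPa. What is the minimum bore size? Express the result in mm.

D ≈ 200 mm

Extension force acts on the full piston face: F = P × (π/4)D².
D = √(4F / (πP)) = √(4 × 841 kN / (π × 26.7 MPa))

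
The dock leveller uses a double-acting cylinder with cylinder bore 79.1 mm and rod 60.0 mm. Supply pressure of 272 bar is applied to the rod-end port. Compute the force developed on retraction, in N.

F ≈ 56800 N

Rod-side annular area A_ann = π/4 × (79.1² − 60.0²) = 2087 mm^2
On retraction the pressure acts on the annular area (bore minus rod).
F = P × A_ann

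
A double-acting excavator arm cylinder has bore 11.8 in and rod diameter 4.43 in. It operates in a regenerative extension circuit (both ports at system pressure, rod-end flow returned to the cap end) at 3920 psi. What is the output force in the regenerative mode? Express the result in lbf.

With equal pressure on both faces, forces on the annular region cancel; the net push is pressure × rod cross-section.
Rod cross-section A_rod = π/4 × (4.43 in)² = 15.41 in^2
F = P × A_rod

F ≈ 60400 lbf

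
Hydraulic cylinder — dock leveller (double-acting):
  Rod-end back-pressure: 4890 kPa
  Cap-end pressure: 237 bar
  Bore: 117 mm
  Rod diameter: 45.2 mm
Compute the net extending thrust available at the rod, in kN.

Cap-side area A_cap = π/4 × (117 mm)² = 10750 mm^2
Rod-side annular area A_ann = π/4 × (117² − 45.2²) = 9147 mm^2
Net thrust = P_cap·A_cap − P_rod·A_ann = 254.8 kN − 44.73 kN

F ≈ 210 kN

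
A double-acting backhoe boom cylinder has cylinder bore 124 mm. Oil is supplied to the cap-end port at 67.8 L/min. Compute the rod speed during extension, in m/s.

Cap-side area A_cap = π/4 × (124 mm)² = 12080 mm^2
v = Q / A

v ≈ 0.0936 m/s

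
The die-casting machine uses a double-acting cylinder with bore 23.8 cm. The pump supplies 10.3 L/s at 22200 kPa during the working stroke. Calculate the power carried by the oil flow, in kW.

W ≈ 229 kW

Hydraulic power = P × Q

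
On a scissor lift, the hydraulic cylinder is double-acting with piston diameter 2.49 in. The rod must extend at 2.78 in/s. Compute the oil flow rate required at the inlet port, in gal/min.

Cap-side area A_cap = π/4 × (2.49 in)² = 4.870 in^2
Q = A × v

Q ≈ 3.52 gal/min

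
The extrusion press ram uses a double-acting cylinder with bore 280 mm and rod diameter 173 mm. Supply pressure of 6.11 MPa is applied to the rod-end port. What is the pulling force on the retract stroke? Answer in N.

F ≈ 2.33e5 N

Rod-side annular area A_ann = π/4 × (280² − 173²) = 38070 mm^2
On retraction the pressure acts on the annular area (bore minus rod).
F = P × A_ann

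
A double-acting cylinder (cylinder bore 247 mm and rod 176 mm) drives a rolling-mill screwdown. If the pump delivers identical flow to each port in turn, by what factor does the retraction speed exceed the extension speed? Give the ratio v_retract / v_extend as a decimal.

v_ret/v_ext ≈ 2.03

Cap-side area A_cap = π/4 × (247 mm)² = 47920 mm^2
Rod-side annular area A_ann = π/4 × (247² − 176²) = 23590 mm^2
For equal Q, v ∝ 1/A, so v_ret/v_ext = A_cap/A_ann.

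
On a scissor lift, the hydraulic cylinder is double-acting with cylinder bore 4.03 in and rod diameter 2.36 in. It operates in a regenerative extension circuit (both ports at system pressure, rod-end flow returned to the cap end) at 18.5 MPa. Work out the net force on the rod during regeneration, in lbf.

F ≈ 11700 lbf

With equal pressure on both faces, forces on the annular region cancel; the net push is pressure × rod cross-section.
Rod cross-section A_rod = π/4 × (2.36 in)² = 4.374 in^2
F = P × A_rod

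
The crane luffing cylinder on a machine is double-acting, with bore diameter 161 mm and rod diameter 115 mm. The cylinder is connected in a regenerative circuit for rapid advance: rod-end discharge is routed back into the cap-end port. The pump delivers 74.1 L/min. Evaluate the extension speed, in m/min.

v ≈ 7.13 m/min

In regeneration the rod-end outflow joins the pump flow into the cap end, so the net volume the pump must supply per unit advance equals the rod cross-section area.
Rod cross-section A_rod = π/4 × (115 mm)² = 10390 mm^2
v = Q_pump / A_rod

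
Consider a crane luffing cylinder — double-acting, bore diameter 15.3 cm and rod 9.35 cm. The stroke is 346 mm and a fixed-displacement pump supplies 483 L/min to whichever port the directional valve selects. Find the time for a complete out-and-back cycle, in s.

Cap-side area A_cap = π/4 × (15.3 cm)² = 183.9 cm^2
Rod-side annular area A_ann = π/4 × (15.3² − 9.35²) = 115.2 cm^2
t_ext = A_cap·L/Q = 0.7902 s
t_ret = A_ann·L/Q = 0.4951 s
t_cycle = t_ext + t_ret

t ≈ 1.29 s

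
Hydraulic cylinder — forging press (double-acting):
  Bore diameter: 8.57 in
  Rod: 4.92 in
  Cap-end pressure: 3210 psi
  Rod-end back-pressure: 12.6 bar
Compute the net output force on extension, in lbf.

Cap-side area A_cap = π/4 × (8.57 in)² = 57.68 in^2
Rod-side annular area A_ann = π/4 × (8.57² − 4.92²) = 38.67 in^2
Net thrust = P_cap·A_cap − P_rod·A_ann = 1.852e5 lbf − 7067 lbf

F ≈ 1.78e5 lbf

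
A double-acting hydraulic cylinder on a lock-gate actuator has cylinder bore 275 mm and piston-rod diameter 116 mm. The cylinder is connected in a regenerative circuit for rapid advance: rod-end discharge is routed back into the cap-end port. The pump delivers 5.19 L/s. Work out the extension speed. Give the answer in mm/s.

v ≈ 491 mm/s

In regeneration the rod-end outflow joins the pump flow into the cap end, so the net volume the pump must supply per unit advance equals the rod cross-section area.
Rod cross-section A_rod = π/4 × (116 mm)² = 10570 mm^2
v = Q_pump / A_rod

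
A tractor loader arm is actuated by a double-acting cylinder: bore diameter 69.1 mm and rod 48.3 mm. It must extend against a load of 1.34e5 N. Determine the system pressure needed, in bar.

Cap-side area A_cap = π/4 × (69.1 mm)² = 3750 mm^2
P = F / A = 1.34e5 N / A

P ≈ 357 bar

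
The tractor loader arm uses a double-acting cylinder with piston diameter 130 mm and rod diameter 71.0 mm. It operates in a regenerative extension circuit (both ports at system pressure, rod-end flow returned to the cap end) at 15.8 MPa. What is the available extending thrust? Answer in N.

F ≈ 62600 N

With equal pressure on both faces, forces on the annular region cancel; the net push is pressure × rod cross-section.
Rod cross-section A_rod = π/4 × (71.0 mm)² = 3959 mm^2
F = P × A_rod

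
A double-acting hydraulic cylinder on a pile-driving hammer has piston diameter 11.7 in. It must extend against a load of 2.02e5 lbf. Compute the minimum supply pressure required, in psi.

Cap-side area A_cap = π/4 × (11.7 in)² = 107.5 in^2
P = F / A = 2.02e5 lbf / A

P ≈ 1880 psi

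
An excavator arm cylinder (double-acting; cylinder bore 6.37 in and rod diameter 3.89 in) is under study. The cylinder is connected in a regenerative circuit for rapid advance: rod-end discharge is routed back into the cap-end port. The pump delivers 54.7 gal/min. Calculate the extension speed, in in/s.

v ≈ 17.7 in/s

In regeneration the rod-end outflow joins the pump flow into the cap end, so the net volume the pump must supply per unit advance equals the rod cross-section area.
Rod cross-section A_rod = π/4 × (3.89 in)² = 11.88 in^2
v = Q_pump / A_rod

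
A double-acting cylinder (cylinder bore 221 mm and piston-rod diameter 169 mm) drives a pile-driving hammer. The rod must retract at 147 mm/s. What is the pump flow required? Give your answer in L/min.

Rod-side annular area A_ann = π/4 × (221² − 169²) = 15930 mm^2
Q = A × v

Q ≈ 140 L/min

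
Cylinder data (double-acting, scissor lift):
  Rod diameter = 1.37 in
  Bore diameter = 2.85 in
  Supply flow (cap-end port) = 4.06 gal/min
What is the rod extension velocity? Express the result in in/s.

v ≈ 2.45 in/s

Cap-side area A_cap = π/4 × (2.85 in)² = 6.379 in^2
v = Q / A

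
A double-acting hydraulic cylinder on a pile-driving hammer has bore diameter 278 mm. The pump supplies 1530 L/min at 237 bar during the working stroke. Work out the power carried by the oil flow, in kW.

Hydraulic power = P × Q

W ≈ 604 kW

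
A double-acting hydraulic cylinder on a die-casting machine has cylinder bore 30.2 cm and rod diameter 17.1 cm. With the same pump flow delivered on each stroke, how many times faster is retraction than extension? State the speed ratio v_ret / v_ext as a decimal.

v_ret/v_ext ≈ 1.47

Cap-side area A_cap = π/4 × (30.2 cm)² = 716.3 cm^2
Rod-side annular area A_ann = π/4 × (30.2² − 17.1²) = 486.7 cm^2
For equal Q, v ∝ 1/A, so v_ret/v_ext = A_cap/A_ann.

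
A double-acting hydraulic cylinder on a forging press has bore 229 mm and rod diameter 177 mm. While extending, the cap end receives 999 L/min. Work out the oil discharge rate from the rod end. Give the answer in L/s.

Cap-side area A_cap = π/4 × (229 mm)² = 41190 mm^2
Rod-side annular area A_ann = π/4 × (229² − 177²) = 16580 mm^2
Piston speed v = Q_in/A_cap; rod-end outflow Q_out = v × A_ann = Q_in × A_ann/A_cap.

Q_out ≈ 6.70 L/s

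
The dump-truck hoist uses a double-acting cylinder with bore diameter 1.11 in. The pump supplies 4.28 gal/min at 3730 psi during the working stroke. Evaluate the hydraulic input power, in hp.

W ≈ 9.31 hp

Hydraulic power = P × Q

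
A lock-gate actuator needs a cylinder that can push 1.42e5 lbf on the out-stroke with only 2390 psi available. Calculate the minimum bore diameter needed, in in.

D ≈ 8.70 in

Extension force acts on the full piston face: F = P × (π/4)D².
D = √(4F / (πP)) = √(4 × 1.42e5 lbf / (π × 2390 psi))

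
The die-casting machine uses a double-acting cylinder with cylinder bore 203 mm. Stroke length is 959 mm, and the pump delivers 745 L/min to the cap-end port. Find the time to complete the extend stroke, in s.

t ≈ 2.50 s

Cap-side area A_cap = π/4 × (203 mm)² = 32370 mm^2
Swept volume V = A × L; t = V / Q = A·L / Q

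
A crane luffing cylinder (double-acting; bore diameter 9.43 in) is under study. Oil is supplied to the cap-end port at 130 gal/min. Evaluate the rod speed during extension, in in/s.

v ≈ 7.17 in/s

Cap-side area A_cap = π/4 × (9.43 in)² = 69.84 in^2
v = Q / A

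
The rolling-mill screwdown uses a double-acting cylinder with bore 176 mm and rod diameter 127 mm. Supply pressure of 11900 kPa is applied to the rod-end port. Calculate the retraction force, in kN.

Rod-side annular area A_ann = π/4 × (176² − 127²) = 11660 mm^2
On retraction the pressure acts on the annular area (bore minus rod).
F = P × A_ann

F ≈ 139 kN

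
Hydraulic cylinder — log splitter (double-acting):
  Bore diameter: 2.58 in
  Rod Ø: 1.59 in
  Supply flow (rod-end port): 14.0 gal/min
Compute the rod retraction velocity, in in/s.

Rod-side annular area A_ann = π/4 × (2.58² − 1.59²) = 3.242 in^2
Flow into the rod-end port fills the annular volume.
v = Q / A

v ≈ 16.6 in/s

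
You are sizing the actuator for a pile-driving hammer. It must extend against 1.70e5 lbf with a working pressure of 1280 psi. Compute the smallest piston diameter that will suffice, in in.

Extension force acts on the full piston face: F = P × (π/4)D².
D = √(4F / (πP)) = √(4 × 1.70e5 lbf / (π × 1280 psi))

D ≈ 13.0 in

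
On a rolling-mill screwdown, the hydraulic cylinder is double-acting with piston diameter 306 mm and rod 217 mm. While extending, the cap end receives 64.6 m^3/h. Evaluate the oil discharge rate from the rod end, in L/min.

Cap-side area A_cap = π/4 × (306 mm)² = 73540 mm^2
Rod-side annular area A_ann = π/4 × (306² − 217²) = 36560 mm^2
Piston speed v = Q_in/A_cap; rod-end outflow Q_out = v × A_ann = Q_in × A_ann/A_cap.

Q_out ≈ 535 L/min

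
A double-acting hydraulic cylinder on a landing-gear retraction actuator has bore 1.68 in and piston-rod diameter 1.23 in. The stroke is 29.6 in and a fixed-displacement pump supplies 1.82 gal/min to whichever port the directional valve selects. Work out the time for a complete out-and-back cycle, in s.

t ≈ 13.7 s

Cap-side area A_cap = π/4 × (1.68 in)² = 2.217 in^2
Rod-side annular area A_ann = π/4 × (1.68² − 1.23²) = 1.028 in^2
t_ext = A_cap·L/Q = 9.364 s
t_ret = A_ann·L/Q = 4.345 s
t_cycle = t_ext + t_ret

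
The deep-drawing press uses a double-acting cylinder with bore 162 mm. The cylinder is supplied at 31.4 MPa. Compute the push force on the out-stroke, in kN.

Cap-side area A_cap = π/4 × (162 mm)² = 20610 mm^2
F = P × A_cap = 31.4 MPa × A_cap

F ≈ 647 kN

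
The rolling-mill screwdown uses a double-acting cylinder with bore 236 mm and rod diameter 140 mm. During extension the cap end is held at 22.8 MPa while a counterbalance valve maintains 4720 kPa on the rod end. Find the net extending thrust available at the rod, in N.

F ≈ 8.64e5 N

Cap-side area A_cap = π/4 × (236 mm)² = 43740 mm^2
Rod-side annular area A_ann = π/4 × (236² − 140²) = 28350 mm^2
Net thrust = P_cap·A_cap − P_rod·A_ann = 9.974e5 N − 1.338e5 N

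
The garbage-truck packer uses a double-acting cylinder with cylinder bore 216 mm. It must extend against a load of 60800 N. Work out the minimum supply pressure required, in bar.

Cap-side area A_cap = π/4 × (216 mm)² = 36640 mm^2
P = F / A = 60800 N / A

P ≈ 16.6 bar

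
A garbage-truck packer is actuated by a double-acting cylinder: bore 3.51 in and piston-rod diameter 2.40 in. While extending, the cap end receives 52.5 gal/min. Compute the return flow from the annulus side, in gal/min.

Q_out ≈ 28.0 gal/min

Cap-side area A_cap = π/4 × (3.51 in)² = 9.676 in^2
Rod-side annular area A_ann = π/4 × (3.51² − 2.40²) = 5.152 in^2
Piston speed v = Q_in/A_cap; rod-end outflow Q_out = v × A_ann = Q_in × A_ann/A_cap.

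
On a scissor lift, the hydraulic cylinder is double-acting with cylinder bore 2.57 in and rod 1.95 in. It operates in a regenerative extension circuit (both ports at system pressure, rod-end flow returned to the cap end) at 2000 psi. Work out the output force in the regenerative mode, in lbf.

With equal pressure on both faces, forces on the annular region cancel; the net push is pressure × rod cross-section.
Rod cross-section A_rod = π/4 × (1.95 in)² = 2.986 in^2
F = P × A_rod

F ≈ 5970 lbf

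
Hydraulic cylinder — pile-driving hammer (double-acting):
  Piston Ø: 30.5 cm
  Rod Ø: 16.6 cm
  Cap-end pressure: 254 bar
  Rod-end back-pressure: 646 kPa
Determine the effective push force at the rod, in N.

Cap-side area A_cap = π/4 × (30.5 cm)² = 730.6 cm^2
Rod-side annular area A_ann = π/4 × (30.5² − 16.6²) = 514.2 cm^2
Net thrust = P_cap·A_cap − P_rod·A_ann = 1.856e6 N − 33220 N

F ≈ 1.82e6 N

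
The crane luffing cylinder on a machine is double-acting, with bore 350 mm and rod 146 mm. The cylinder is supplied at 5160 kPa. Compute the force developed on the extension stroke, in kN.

Cap-side area A_cap = π/4 × (350 mm)² = 96210 mm^2
F = P × A_cap = 5160 kPa × A_cap

F ≈ 496 kN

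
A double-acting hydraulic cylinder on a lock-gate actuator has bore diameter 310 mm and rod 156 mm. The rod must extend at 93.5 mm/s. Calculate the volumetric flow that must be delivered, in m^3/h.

Cap-side area A_cap = π/4 × (310 mm)² = 75480 mm^2
Q = A × v

Q ≈ 25.4 m^3/h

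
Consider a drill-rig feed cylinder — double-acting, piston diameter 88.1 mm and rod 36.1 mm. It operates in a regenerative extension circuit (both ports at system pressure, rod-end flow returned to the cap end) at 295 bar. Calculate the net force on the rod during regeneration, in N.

F ≈ 30200 N

With equal pressure on both faces, forces on the annular region cancel; the net push is pressure × rod cross-section.
Rod cross-section A_rod = π/4 × (36.1 mm)² = 1024 mm^2
F = P × A_rod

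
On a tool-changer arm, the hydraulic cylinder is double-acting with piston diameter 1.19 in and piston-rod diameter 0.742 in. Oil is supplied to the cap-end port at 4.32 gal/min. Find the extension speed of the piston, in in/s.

v ≈ 15.0 in/s

Cap-side area A_cap = π/4 × (1.19 in)² = 1.112 in^2
v = Q / A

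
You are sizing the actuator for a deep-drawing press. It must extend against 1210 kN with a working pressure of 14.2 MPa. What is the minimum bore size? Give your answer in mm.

Extension force acts on the full piston face: F = P × (π/4)D².
D = √(4F / (πP)) = √(4 × 1210 kN / (π × 14.2 MPa))

D ≈ 329 mm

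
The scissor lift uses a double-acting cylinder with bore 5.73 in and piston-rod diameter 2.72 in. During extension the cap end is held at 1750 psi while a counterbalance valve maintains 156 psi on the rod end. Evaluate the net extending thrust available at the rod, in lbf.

Cap-side area A_cap = π/4 × (5.73 in)² = 25.79 in^2
Rod-side annular area A_ann = π/4 × (5.73² − 2.72²) = 19.98 in^2
Net thrust = P_cap·A_cap − P_rod·A_ann = 45130 lbf − 3116 lbf

F ≈ 42000 lbf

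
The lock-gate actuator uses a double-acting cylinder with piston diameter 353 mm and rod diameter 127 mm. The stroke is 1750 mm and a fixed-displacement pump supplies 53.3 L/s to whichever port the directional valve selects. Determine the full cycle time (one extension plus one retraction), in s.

Cap-side area A_cap = π/4 × (353 mm)² = 97870 mm^2
Rod-side annular area A_ann = π/4 × (353² − 127²) = 85200 mm^2
t_ext = A_cap·L/Q = 3.213 s
t_ret = A_ann·L/Q = 2.797 s
t_cycle = t_ext + t_ret

t ≈ 6.01 s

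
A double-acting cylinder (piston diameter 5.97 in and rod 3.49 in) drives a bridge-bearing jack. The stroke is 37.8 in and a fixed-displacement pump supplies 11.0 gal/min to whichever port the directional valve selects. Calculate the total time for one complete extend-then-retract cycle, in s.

Cap-side area A_cap = π/4 × (5.97 in)² = 27.99 in^2
Rod-side annular area A_ann = π/4 × (5.97² − 3.49²) = 18.43 in^2
t_ext = A_cap·L/Q = 24.98 s
t_ret = A_ann·L/Q = 16.45 s
t_cycle = t_ext + t_ret

t ≈ 41.4 s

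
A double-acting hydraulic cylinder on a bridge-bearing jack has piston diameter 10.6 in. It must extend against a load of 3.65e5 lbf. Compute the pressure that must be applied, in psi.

P ≈ 4140 psi

Cap-side area A_cap = π/4 × (10.6 in)² = 88.25 in^2
P = F / A = 3.65e5 lbf / A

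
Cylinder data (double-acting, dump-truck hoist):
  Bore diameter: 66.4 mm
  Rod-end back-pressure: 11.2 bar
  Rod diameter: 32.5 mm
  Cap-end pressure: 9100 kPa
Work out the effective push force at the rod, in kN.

F ≈ 28.6 kN

Cap-side area A_cap = π/4 × (66.4 mm)² = 3463 mm^2
Rod-side annular area A_ann = π/4 × (66.4² − 32.5²) = 2633 mm^2
Net thrust = P_cap·A_cap − P_rod·A_ann = 31.51 kN − 2.949 kN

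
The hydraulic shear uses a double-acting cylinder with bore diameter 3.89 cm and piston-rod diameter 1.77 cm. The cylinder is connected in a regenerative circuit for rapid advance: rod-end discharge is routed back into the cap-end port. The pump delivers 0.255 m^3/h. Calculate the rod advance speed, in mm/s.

In regeneration the rod-end outflow joins the pump flow into the cap end, so the net volume the pump must supply per unit advance equals the rod cross-section area.
Rod cross-section A_rod = π/4 × (1.77 cm)² = 2.461 cm^2
v = Q_pump / A_rod

v ≈ 288 mm/s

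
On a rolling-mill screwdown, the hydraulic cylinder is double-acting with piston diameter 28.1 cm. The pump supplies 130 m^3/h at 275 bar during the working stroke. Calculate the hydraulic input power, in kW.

W ≈ 993 kW

Hydraulic power = P × Q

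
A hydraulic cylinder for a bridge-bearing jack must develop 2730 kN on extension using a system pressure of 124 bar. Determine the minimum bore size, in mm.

Extension force acts on the full piston face: F = P × (π/4)D².
D = √(4F / (πP)) = √(4 × 2730 kN / (π × 124 bar))

D ≈ 529 mm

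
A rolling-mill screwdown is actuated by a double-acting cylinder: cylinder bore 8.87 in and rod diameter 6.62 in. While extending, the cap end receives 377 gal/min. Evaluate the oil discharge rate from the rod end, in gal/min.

Cap-side area A_cap = π/4 × (8.87 in)² = 61.79 in^2
Rod-side annular area A_ann = π/4 × (8.87² − 6.62²) = 27.37 in^2
Piston speed v = Q_in/A_cap; rod-end outflow Q_out = v × A_ann = Q_in × A_ann/A_cap.

Q_out ≈ 167 gal/min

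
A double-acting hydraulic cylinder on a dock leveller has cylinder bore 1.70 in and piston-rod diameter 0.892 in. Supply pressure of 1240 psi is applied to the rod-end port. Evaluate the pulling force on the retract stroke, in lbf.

F ≈ 2040 lbf

Rod-side annular area A_ann = π/4 × (1.70² − 0.892²) = 1.645 in^2
On retraction the pressure acts on the annular area (bore minus rod).
F = P × A_ann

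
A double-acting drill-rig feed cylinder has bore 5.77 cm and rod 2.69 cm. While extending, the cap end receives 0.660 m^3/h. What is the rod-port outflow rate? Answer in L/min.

Q_out ≈ 8.61 L/min

Cap-side area A_cap = π/4 × (5.77 cm)² = 26.15 cm^2
Rod-side annular area A_ann = π/4 × (5.77² − 2.69²) = 20.46 cm^2
Piston speed v = Q_in/A_cap; rod-end outflow Q_out = v × A_ann = Q_in × A_ann/A_cap.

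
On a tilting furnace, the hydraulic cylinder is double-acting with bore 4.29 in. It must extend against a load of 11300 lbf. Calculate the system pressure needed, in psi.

P ≈ 782 psi

Cap-side area A_cap = π/4 × (4.29 in)² = 14.45 in^2
P = F / A = 11300 lbf / A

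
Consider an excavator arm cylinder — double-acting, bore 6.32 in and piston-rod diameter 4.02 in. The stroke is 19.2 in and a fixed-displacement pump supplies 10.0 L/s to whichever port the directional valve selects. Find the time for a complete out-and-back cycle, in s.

Cap-side area A_cap = π/4 × (6.32 in)² = 31.37 in^2
Rod-side annular area A_ann = π/4 × (6.32² − 4.02²) = 18.68 in^2
t_ext = A_cap·L/Q = 0.9870 s
t_ret = A_ann·L/Q = 0.5877 s
t_cycle = t_ext + t_ret

t ≈ 1.57 s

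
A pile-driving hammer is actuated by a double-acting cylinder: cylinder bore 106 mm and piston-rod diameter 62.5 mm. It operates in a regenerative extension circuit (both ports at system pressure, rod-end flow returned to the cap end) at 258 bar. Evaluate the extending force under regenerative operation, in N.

F ≈ 79200 N

With equal pressure on both faces, forces on the annular region cancel; the net push is pressure × rod cross-section.
Rod cross-section A_rod = π/4 × (62.5 mm)² = 3068 mm^2
F = P × A_rod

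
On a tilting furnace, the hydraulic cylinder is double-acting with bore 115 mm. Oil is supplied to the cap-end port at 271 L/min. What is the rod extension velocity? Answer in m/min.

Cap-side area A_cap = π/4 × (115 mm)² = 10390 mm^2
v = Q / A

v ≈ 26.1 m/min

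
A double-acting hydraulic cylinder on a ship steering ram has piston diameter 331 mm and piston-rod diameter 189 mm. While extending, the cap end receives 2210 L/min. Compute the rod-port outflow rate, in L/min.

Cap-side area A_cap = π/4 × (331 mm)² = 86050 mm^2
Rod-side annular area A_ann = π/4 × (331² − 189²) = 57990 mm^2
Piston speed v = Q_in/A_cap; rod-end outflow Q_out = v × A_ann = Q_in × A_ann/A_cap.

Q_out ≈ 1490 L/min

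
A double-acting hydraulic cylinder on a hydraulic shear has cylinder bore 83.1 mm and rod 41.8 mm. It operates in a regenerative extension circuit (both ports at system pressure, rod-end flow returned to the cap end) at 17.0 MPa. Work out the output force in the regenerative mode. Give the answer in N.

With equal pressure on both faces, forces on the annular region cancel; the net push is pressure × rod cross-section.
Rod cross-section A_rod = π/4 × (41.8 mm)² = 1372 mm^2
F = P × A_rod

F ≈ 23300 N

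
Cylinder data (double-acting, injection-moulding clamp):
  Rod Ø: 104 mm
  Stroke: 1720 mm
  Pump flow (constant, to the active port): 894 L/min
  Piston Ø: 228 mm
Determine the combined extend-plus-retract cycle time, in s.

t ≈ 8.45 s

Cap-side area A_cap = π/4 × (228 mm)² = 40830 mm^2
Rod-side annular area A_ann = π/4 × (228² − 104²) = 32330 mm^2
t_ext = A_cap·L/Q = 4.713 s
t_ret = A_ann·L/Q = 3.732 s
t_cycle = t_ext + t_ret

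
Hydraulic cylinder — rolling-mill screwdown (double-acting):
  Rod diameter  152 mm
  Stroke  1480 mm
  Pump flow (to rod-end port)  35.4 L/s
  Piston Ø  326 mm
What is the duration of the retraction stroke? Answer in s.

Rod-side annular area A_ann = π/4 × (326² − 152²) = 65320 mm^2
Swept volume V = A × L; t = V / Q = A·L / Q

t ≈ 2.73 s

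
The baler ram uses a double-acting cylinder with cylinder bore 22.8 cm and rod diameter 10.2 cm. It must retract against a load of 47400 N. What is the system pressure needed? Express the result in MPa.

Rod-side annular area A_ann = π/4 × (22.8² − 10.2²) = 326.6 cm^2
Retraction: pressure acts on the annular area.
P = F / A = 47400 N / A

P ≈ 1.45 MPa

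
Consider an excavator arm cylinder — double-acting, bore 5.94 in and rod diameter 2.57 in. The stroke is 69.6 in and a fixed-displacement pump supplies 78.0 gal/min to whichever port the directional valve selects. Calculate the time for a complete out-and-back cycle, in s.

Cap-side area A_cap = π/4 × (5.94 in)² = 27.71 in^2
Rod-side annular area A_ann = π/4 × (5.94² − 2.57²) = 22.52 in^2
t_ext = A_cap·L/Q = 6.423 s
t_ret = A_ann·L/Q = 5.220 s
t_cycle = t_ext + t_ret

t ≈ 11.6 s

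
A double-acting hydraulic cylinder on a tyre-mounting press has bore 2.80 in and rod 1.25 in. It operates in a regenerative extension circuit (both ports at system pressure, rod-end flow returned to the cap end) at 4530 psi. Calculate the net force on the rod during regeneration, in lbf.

With equal pressure on both faces, forces on the annular region cancel; the net push is pressure × rod cross-section.
Rod cross-section A_rod = π/4 × (1.25 in)² = 1.227 in^2
F = P × A_rod

F ≈ 5560 lbf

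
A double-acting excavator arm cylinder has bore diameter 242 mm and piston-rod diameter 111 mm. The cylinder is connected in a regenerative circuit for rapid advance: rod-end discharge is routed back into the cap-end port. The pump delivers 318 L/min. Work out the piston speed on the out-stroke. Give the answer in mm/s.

v ≈ 548 mm/s

In regeneration the rod-end outflow joins the pump flow into the cap end, so the net volume the pump must supply per unit advance equals the rod cross-section area.
Rod cross-section A_rod = π/4 × (111 mm)² = 9677 mm^2
v = Q_pump / A_rod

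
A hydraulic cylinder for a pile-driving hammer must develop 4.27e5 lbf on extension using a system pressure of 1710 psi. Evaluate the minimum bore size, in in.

Extension force acts on the full piston face: F = P × (π/4)D².
D = √(4F / (πP)) = √(4 × 4.27e5 lbf / (π × 1710 psi))

D ≈ 17.8 in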